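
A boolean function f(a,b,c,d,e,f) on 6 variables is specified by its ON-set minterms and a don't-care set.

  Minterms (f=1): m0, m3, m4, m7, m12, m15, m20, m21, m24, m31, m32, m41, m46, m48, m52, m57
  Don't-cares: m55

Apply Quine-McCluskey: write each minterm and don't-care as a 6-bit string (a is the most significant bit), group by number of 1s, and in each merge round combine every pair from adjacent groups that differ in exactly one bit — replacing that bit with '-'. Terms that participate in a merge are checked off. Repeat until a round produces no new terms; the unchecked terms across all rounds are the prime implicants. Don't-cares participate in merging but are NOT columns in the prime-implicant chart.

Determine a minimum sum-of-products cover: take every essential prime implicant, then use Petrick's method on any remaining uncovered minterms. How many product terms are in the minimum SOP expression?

9

size-2^0 implicants → 000000(✓)  000011(✓)  000100(✓)  000111(✓)  001100(✓)  001111(✓)  010100(✓)  010101(✓)  011000  011111(✓)  100000(✓)  101001(✓)  101110  110000(✓)  110100(✓)  110111  111001(✓)
size-2^1 implicants → -00000  -10100  0-0100  0-1111  00-100  00-111  000-00  000-11  01010-  1-0000  1-1001  110-00
Unchecked terms (primes): -00000, -10100, 0-0100, 0-1111, 00-100, 00-111, 000-00, 000-11, 01010-, 011000, 1-0000, 1-1001, 101110, 110-00, 110111
Minterm coverage:
  m0 ⊆ -00000,000-00
  m3 ⊆ 000-11 [E]
  m4 ⊆ 0-0100,00-100,000-00
  m7 ⊆ 00-111,000-11
  m12 ⊆ 00-100 [E]
  m15 ⊆ 0-1111,00-111
  m20 ⊆ -10100,0-0100,01010-
  m21 ⊆ 01010- [E]
  m24 ⊆ 011000 [E]
  m31 ⊆ 0-1111 [E]
  m32 ⊆ -00000,1-0000
  m41 ⊆ 1-1001 [E]
  m46 ⊆ 101110 [E]
  m48 ⊆ 1-0000,110-00
  m52 ⊆ -10100,110-00
  m57 ⊆ 1-1001 [E]
E = {0-1111, 00-100, 000-11, 01010-, 011000, 1-1001, 101110}
Petrick residual → -00000, 110-00
Cover = b'c'd'e'f' + a'cdef + a'b'de'f' + a'b'c'ef + a'bc'de' + a'bcd'e'f' + acd'e'f + ab'cdef' + abc'e'f'  |cover|=9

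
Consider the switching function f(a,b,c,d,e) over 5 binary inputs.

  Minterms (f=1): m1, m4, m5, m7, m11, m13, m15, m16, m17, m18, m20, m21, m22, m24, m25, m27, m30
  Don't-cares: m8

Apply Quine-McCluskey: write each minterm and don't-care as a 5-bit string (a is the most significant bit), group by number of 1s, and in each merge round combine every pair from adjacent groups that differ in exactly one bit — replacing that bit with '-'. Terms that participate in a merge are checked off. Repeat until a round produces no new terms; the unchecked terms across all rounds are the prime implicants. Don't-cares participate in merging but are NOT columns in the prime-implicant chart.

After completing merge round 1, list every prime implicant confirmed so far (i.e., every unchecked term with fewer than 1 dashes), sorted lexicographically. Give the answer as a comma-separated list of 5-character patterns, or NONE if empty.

[col 0] 00001*, 00100*, 00101*, 00111*, 01000*, 01011*, 01101*, 01111*, 10000*, 10001*, 10010*, 10100*, 10101*, 10110*, 11000*, 11001*, 11011*, 11110*
[col 1] -0001*, -0100*, -0101*, -1000, -1011, 0-101*, 0-111*, 00-01*, 001-1*, 0010-*, 01-11, 011-1*, 1-000*, 1-001*, 1-110, 10-00*, 10-01*, 10-10*, 100-0*, 1000-*, 101-0*, 1010-*, 110-1, 1100-*
[col 2] -0-01, -010-, 0-1-1, 1-00-, 10--0, 10-0-
Prime implicants: -0-01, -010-, -1000, -1011, 0-1-1, 01-11, 1-00-, 1-110, 10--0, 10-0-, 110-1

NONE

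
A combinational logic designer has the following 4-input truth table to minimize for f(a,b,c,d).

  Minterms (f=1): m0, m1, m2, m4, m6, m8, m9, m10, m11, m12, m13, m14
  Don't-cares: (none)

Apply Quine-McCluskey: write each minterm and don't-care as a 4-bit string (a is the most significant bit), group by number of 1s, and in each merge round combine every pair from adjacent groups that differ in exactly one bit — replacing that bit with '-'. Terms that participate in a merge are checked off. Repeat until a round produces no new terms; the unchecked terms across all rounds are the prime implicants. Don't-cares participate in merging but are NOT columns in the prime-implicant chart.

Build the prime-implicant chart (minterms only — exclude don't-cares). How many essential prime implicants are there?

Round 0: 0000✓ 0001✓ 0010✓ 0100✓ 0110✓ 1000✓ 1001✓ 1010✓ 1011✓ 1100✓ 1101✓ 1110✓
Round 1: -000✓ -001✓ -010✓ -100✓ -110✓ 0-00✓ 0-10✓ 00-0✓ 000-✓ 01-0✓ 1-00✓ 1-01✓ 1-10✓ 10-0✓ 10-1✓ 100-✓ 101-✓ 11-0✓ 110-✓
Round 2: --00✓ --10✓ -0-0✓ -00- -1-0✓ 0--0✓ 1--0✓ 1-0- 10--
Round 3: ---0
PIs = {---0, -00-, 1-0-, 10--}
Coverage chart:
  m0: ---0,-00-
  m1: -00- ←essential
  m2: ---0 ←essential
  m4: ---0 ←essential
  m6: ---0 ←essential
  m8: ---0,-00-,1-0-,10--
  m9: -00-,1-0-,10--
  m10: ---0,10--
  m11: 10-- ←essential
  m12: ---0,1-0-
  m13: 1-0- ←essential
  m14: ---0 ←essential
Essential: ---0, -00-, 1-0-, 10--

4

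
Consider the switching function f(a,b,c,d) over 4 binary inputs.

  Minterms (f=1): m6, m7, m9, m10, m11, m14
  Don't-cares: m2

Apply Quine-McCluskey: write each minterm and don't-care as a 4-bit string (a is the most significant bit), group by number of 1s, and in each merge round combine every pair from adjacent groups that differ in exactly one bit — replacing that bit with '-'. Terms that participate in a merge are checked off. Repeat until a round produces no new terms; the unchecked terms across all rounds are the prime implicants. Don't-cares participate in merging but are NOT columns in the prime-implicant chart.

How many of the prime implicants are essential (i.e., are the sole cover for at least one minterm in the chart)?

[col 0] 0010*, 0110*, 0111*, 1001*, 1010*, 1011*, 1110*
[col 1] -010*, -110*, 0-10*, 011-, 1-10*, 10-1, 101-
[col 2] --10
Prime implicants: --10, 011-, 10-1, 101-
PI chart (minterm → PIs covering it):
  6 | --10,011-
  7 | 011-  (sole → essential)
  9 | 10-1  (sole → essential)
  10 | --10,101-
  11 | 10-1,101-
  14 | --10  (sole → essential)
Essential prime implicants: --10, 011-, 10-1

3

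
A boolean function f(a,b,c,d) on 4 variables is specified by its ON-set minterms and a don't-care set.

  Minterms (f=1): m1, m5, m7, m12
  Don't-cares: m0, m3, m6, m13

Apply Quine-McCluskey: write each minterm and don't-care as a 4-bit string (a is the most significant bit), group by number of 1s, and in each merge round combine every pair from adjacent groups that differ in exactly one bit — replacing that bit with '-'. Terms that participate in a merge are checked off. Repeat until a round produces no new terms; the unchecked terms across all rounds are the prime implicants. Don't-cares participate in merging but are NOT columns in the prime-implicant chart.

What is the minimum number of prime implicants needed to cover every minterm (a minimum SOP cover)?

2

Round 0: 0000✓ 0001✓ 0011✓ 0101✓ 0110✓ 0111✓ 1100✓ 1101✓
Round 1: -101 0-01✓ 0-11✓ 00-1✓ 000- 01-1✓ 011- 110-
Round 2: 0--1
PIs = {-101, 0--1, 000-, 011-, 110-}
Coverage chart:
  m1: 0--1,000-
  m5: -101,0--1
  m7: 0--1,011-
  m12: 110- ←essential
Essential: 110-
Petrick residual → 0--1
Min cover (2 terms): a'd + abc'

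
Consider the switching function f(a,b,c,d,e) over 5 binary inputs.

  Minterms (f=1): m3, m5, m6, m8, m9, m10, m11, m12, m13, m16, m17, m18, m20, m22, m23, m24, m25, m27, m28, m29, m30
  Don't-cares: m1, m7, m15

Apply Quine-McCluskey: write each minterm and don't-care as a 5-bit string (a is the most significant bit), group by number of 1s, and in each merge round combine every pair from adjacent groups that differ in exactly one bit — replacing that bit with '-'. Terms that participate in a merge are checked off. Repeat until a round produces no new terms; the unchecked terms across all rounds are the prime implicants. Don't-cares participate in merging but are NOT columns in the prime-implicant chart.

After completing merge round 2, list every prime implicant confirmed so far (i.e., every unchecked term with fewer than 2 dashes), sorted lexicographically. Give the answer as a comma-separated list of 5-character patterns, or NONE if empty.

NONE

Round 0: 00001✓ 00011✓ 00101✓ 00110✓ 00111✓ 01000✓ 01001✓ 01010✓ 01011✓ 01100✓ 01101✓ 01111✓ 10000✓ 10001✓ 10010✓ 10100✓ 10110✓ 10111✓ 11000✓ 11001✓ 11011✓ 11100✓ 11101✓ 11110✓
Round 1: -0001✓ -0110✓ -0111✓ -1000✓ -1001✓ -1011✓ -1100✓ -1101✓ 0-001✓ 0-011✓ 0-101✓ 0-111✓ 00-01✓ 00-11✓ 000-1✓ 001-1✓ 0011-✓ 01-00✓ 01-01✓ 01-11✓ 010-0✓ 010-1✓ 0100-✓ 0101-✓ 011-1✓ 0110-✓ 1-000✓ 1-001✓ 1-100✓ 1-110✓ 10-00✓ 10-10✓ 100-0✓ 1000-✓ 101-0✓ 1011-✓ 11-00✓ 11-01✓ 110-1✓ 1100-✓ 111-0✓ 1110-✓
Round 2: --001 -011- -1-00✓ -1-01✓ -10-1 -100-✓ -110-✓ 0--01✓ 0--11✓ 0-0-1✓ 0-1-1✓ 00--1✓ 01--1✓ 01-0-✓ 010-- 1--00 1-00- 1-1-0 10--0 11-0-✓
Round 3: -1-0- 0---1
PIs = {--001, -011-, -1-0-, -10-1, 0---1, 010--, 1--00, 1-00-, 1-1-0, 10--0}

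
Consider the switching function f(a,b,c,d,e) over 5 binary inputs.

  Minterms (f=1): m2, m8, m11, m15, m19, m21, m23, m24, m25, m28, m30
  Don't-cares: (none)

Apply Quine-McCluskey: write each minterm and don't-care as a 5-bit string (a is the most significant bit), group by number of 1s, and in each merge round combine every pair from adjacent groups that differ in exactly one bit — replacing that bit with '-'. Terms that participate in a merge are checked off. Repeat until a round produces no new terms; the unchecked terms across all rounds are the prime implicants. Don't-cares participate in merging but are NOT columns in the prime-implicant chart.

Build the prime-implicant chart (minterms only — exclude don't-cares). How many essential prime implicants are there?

size-2^0 implicants → 00010  01000(✓)  01011(✓)  01111(✓)  10011(✓)  10101(✓)  10111(✓)  11000(✓)  11001(✓)  11100(✓)  11110(✓)
size-2^1 implicants → -1000  01-11  10-11  101-1  11-00  1100-  111-0
Unchecked terms (primes): -1000, 00010, 01-11, 10-11, 101-1, 11-00, 1100-, 111-0
Minterm coverage:
  m2 ⊆ 00010 [E]
  m8 ⊆ -1000 [E]
  m11 ⊆ 01-11 [E]
  m15 ⊆ 01-11 [E]
  m19 ⊆ 10-11 [E]
  m21 ⊆ 101-1 [E]
  m23 ⊆ 10-11,101-1
  m24 ⊆ -1000,11-00,1100-
  m25 ⊆ 1100- [E]
  m28 ⊆ 11-00,111-0
  m30 ⊆ 111-0 [E]
E = {-1000, 00010, 01-11, 10-11, 101-1, 1100-, 111-0}

7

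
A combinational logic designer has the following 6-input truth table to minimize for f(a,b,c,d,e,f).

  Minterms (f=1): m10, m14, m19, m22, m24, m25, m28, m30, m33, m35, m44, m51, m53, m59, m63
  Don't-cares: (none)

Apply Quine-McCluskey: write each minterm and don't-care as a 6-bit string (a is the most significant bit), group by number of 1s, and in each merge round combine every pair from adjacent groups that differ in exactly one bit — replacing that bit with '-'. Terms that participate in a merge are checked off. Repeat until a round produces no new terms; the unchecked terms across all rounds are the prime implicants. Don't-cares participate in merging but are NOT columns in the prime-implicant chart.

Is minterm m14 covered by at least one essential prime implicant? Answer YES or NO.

YES

[col 0] 001010*, 001110*, 010011*, 010110*, 011000*, 011001*, 011100*, 011110*, 100001*, 100011*, 101100, 110011*, 110101, 111011*, 111111*
[col 1] -10011, 0-1110, 001-10, 01-110, 011-00, 01100-, 0111-0, 1-0011, 1000-1, 11-011, 111-11
Prime implicants: -10011, 0-1110, 001-10, 01-110, 011-00, 01100-, 0111-0, 1-0011, 1000-1, 101100, 11-011, 110101, 111-11
PI chart (minterm → PIs covering it):
  10 | 001-10  (sole → essential)
  14 | 0-1110,001-10
  19 | -10011  (sole → essential)
  22 | 01-110  (sole → essential)
  24 | 011-00,01100-
  25 | 01100-  (sole → essential)
  28 | 011-00,0111-0
  30 | 0-1110,01-110,0111-0
  33 | 1000-1  (sole → essential)
  35 | 1-0011,1000-1
  44 | 101100  (sole → essential)
  51 | -10011,1-0011,11-011
  53 | 110101  (sole → essential)
  59 | 11-011,111-11
  63 | 111-11  (sole → essential)
Essential prime implicants: -10011, 001-10, 01-110, 01100-, 1000-1, 101100, 110101, 111-11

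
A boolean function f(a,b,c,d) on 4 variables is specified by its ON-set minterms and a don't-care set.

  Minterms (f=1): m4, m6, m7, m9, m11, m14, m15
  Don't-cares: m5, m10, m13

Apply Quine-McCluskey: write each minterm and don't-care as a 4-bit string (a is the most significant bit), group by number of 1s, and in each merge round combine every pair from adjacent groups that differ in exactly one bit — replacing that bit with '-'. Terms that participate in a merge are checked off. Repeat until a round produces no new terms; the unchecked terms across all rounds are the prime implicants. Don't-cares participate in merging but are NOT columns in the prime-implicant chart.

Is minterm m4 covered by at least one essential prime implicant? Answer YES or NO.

size-2^0 implicants → 0100(✓)  0101(✓)  0110(✓)  0111(✓)  1001(✓)  1010(✓)  1011(✓)  1101(✓)  1110(✓)  1111(✓)
size-2^1 implicants → -101(✓)  -110(✓)  -111(✓)  01-0(✓)  01-1(✓)  010-(✓)  011-(✓)  1-01(✓)  1-10(✓)  1-11(✓)  10-1(✓)  101-(✓)  11-1(✓)  111-(✓)
size-2^2 implicants → -1-1  -11-  01--  1--1  1-1-
Unchecked terms (primes): -1-1, -11-, 01--, 1--1, 1-1-
Minterm coverage:
  m4 ⊆ 01-- [E]
  m6 ⊆ -11-,01--
  m7 ⊆ -1-1,-11-,01--
  m9 ⊆ 1--1 [E]
  m11 ⊆ 1--1,1-1-
  m14 ⊆ -11-,1-1-
  m15 ⊆ -1-1,-11-,1--1,1-1-
E = {01--, 1--1}

YES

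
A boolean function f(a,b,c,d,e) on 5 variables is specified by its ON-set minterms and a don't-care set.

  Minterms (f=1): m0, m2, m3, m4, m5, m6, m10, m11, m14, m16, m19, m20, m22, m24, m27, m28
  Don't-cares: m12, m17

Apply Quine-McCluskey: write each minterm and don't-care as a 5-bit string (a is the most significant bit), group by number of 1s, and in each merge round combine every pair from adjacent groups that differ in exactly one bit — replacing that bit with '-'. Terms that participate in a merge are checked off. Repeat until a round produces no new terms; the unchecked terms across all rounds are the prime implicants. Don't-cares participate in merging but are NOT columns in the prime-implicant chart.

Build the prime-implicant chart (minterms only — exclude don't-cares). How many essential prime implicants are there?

[col 0] 00000*, 00010*, 00011*, 00100*, 00101*, 00110*, 01010*, 01011*, 01100*, 01110*, 10000*, 10001*, 10011*, 10100*, 10110*, 11000*, 11011*, 11100*
[col 1] -0000*, -0011*, -0100*, -0110*, -1011*, -1100*, 0-010*, 0-011*, 0-100*, 0-110*, 00-00*, 00-10*, 000-0*, 0001-*, 001-0*, 0010-, 01-10*, 0101-*, 011-0*, 1-000*, 1-011*, 1-100*, 10-00*, 100-1, 1000-, 101-0*, 11-00*
[col 2] --011, --100, -0-00, -01-0, 0--10, 0-01-, 0-1-0, 00--0, 1--00
Prime implicants: --011, --100, -0-00, -01-0, 0--10, 0-01-, 0-1-0, 00--0, 0010-, 1--00, 100-1, 1000-
PI chart (minterm → PIs covering it):
  0 | -0-00,00--0
  2 | 0--10,0-01-,00--0
  3 | --011,0-01-
  4 | --100,-0-00,-01-0,0-1-0,00--0,0010-
  5 | 0010-  (sole → essential)
  6 | -01-0,0--10,0-1-0,00--0
  10 | 0--10,0-01-
  11 | --011,0-01-
  14 | 0--10,0-1-0
  16 | -0-00,1--00,1000-
  19 | --011,100-1
  20 | --100,-0-00,-01-0,1--00
  22 | -01-0  (sole → essential)
  24 | 1--00  (sole → essential)
  27 | --011  (sole → essential)
  28 | --100,1--00
Essential prime implicants: --011, -01-0, 0010-, 1--00

4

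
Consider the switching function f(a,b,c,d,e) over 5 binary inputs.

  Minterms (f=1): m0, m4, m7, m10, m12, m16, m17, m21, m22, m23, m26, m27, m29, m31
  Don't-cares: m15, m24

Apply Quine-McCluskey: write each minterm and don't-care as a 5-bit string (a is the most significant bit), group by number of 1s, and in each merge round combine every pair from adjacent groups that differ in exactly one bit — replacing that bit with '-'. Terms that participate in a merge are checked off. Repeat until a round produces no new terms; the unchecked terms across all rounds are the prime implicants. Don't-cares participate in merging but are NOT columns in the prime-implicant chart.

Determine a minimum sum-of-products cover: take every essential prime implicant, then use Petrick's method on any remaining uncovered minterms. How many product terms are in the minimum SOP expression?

8

Round 0: 00000✓ 00100✓ 00111✓ 01010✓ 01100✓ 01111✓ 10000✓ 10001✓ 10101✓ 10110✓ 10111✓ 11000✓ 11010✓ 11011✓ 11101✓ 11111✓
Round 1: -0000 -0111✓ -1010 -1111✓ 0-100 0-111✓ 00-00 1-000 1-101✓ 1-111✓ 10-01 1000- 101-1✓ 1011- 11-11 110-0 1101- 111-1✓
Round 2: --111 1-1-1
PIs = {--111, -0000, -1010, 0-100, 00-00, 1-000, 1-1-1, 10-01, 1000-, 1011-, 11-11, 110-0, 1101-}
Coverage chart:
  m0: -0000,00-00
  m4: 0-100,00-00
  m7: --111 ←essential
  m10: -1010 ←essential
  m12: 0-100 ←essential
  m16: -0000,1-000,1000-
  m17: 10-01,1000-
  m21: 1-1-1,10-01
  m22: 1011- ←essential
  m23: --111,1-1-1,1011-
  m26: -1010,110-0,1101-
  m27: 11-11,1101-
  m29: 1-1-1 ←essential
  m31: --111,1-1-1,11-11
Essential: --111, -1010, 0-100, 1-1-1, 1011-
Petrick residual → -0000, 10-01, 11-11
Min cover (8 terms): cde + b'c'd'e' + bc'de' + a'cd'e' + ace + ab'd'e + ab'cd + abde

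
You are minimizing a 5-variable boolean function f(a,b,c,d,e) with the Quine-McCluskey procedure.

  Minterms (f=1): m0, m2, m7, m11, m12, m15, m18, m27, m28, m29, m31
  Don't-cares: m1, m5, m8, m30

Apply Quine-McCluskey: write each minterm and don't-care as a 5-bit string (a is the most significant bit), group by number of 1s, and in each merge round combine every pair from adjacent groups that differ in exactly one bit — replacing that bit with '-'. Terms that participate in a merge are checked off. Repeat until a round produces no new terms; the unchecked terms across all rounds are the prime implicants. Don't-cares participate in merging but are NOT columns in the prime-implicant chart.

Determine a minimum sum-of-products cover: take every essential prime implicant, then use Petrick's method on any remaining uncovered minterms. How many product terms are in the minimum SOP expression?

6

[col 0] 00000*, 00001*, 00010*, 00101*, 00111*, 01000*, 01011*, 01100*, 01111*, 10010*, 11011*, 11100*, 11101*, 11110*, 11111*
[col 1] -0010, -1011*, -1100, -1111*, 0-000, 0-111, 00-01, 000-0, 0000-, 001-1, 01-00, 01-11*, 11-11*, 111-0*, 111-1*, 1110-*, 1111-*
[col 2] -1-11, 111--
Prime implicants: -0010, -1-11, -1100, 0-000, 0-111, 00-01, 000-0, 0000-, 001-1, 01-00, 111--
PI chart (minterm → PIs covering it):
  0 | 0-000,000-0,0000-
  2 | -0010,000-0
  7 | 0-111,001-1
  11 | -1-11  (sole → essential)
  12 | -1100,01-00
  15 | -1-11,0-111
  18 | -0010  (sole → essential)
  27 | -1-11  (sole → essential)
  28 | -1100,111--
  29 | 111--  (sole → essential)
  31 | -1-11,111--
Essential prime implicants: -0010, -1-11, 111--
Petrick residual → -1100, 0-000, 0-111
Minimum SOP uses 6 PIs: b'c'de' + bde + bcd'e' + a'c'd'e' + a'cde + abc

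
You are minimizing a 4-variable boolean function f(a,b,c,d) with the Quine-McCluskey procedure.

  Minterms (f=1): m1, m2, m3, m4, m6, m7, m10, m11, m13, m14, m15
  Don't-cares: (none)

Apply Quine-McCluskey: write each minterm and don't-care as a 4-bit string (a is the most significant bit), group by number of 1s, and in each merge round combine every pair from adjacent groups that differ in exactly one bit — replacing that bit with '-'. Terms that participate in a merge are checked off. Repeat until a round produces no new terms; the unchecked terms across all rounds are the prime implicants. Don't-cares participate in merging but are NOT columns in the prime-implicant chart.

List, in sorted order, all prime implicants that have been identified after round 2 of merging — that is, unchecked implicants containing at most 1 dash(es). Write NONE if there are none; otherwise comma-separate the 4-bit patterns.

00-1, 01-0, 11-1

Round 0: 0001✓ 0010✓ 0011✓ 0100✓ 0110✓ 0111✓ 1010✓ 1011✓ 1101✓ 1110✓ 1111✓
Round 1: -010✓ -011✓ -110✓ -111✓ 0-10✓ 0-11✓ 00-1 001-✓ 01-0 011-✓ 1-10✓ 1-11✓ 101-✓ 11-1 111-✓
Round 2: --10✓ --11✓ -01-✓ -11-✓ 0-1-✓ 1-1-✓
Round 3: --1-
PIs = {--1-, 00-1, 01-0, 11-1}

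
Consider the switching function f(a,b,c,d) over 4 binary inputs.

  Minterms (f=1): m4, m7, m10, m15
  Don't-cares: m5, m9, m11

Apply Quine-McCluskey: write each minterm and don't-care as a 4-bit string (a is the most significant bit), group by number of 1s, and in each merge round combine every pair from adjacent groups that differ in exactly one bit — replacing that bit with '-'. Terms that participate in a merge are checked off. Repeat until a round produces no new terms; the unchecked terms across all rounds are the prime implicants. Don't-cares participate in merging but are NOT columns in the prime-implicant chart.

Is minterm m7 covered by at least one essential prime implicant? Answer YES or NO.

size-2^0 implicants → 0100(✓)  0101(✓)  0111(✓)  1001(✓)  1010(✓)  1011(✓)  1111(✓)
size-2^1 implicants → -111  01-1  010-  1-11  10-1  101-
Unchecked terms (primes): -111, 01-1, 010-, 1-11, 10-1, 101-
Minterm coverage:
  m4 ⊆ 010- [E]
  m7 ⊆ -111,01-1
  m10 ⊆ 101- [E]
  m15 ⊆ -111,1-11
E = {010-, 101-}

NO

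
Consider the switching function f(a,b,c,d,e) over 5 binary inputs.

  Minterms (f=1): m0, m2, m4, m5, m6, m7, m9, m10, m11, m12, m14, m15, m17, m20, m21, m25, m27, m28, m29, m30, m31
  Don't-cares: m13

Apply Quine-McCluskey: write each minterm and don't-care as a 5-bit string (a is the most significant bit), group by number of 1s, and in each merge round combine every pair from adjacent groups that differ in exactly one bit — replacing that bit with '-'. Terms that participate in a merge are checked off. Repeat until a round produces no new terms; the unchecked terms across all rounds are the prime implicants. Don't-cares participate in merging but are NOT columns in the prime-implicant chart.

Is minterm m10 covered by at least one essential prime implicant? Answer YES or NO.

size-2^0 implicants → 00000(✓)  00010(✓)  00100(✓)  00101(✓)  00110(✓)  00111(✓)  01001(✓)  01010(✓)  01011(✓)  01100(✓)  01101(✓)  01110(✓)  01111(✓)  10001(✓)  10100(✓)  10101(✓)  11001(✓)  11011(✓)  11100(✓)  11101(✓)  11110(✓)  11111(✓)
size-2^1 implicants → -0100(✓)  -0101(✓)  -1001(✓)  -1011(✓)  -1100(✓)  -1101(✓)  -1110(✓)  -1111(✓)  0-010(✓)  0-100(✓)  0-101(✓)  0-110(✓)  0-111(✓)  00-00(✓)  00-10(✓)  000-0(✓)  001-0(✓)  001-1(✓)  0010-(✓)  0011-(✓)  01-01(✓)  01-10(✓)  01-11(✓)  010-1(✓)  0101-(✓)  011-0(✓)  011-1(✓)  0110-(✓)  0111-(✓)  1-001(✓)  1-100(✓)  1-101(✓)  10-01(✓)  1010-(✓)  11-01(✓)  11-11(✓)  110-1(✓)  111-0(✓)  111-1(✓)  1110-(✓)  1111-(✓)
size-2^2 implicants → --100(✓)  --101(✓)  -010-(✓)  -1-01(✓)  -1-11(✓)  -10-1(✓)  -11-0(✓)  -11-1(✓)  -110-(✓)  -111-(✓)  0--10  0-1-0(✓)  0-1-1(✓)  0-10-(✓)  0-11-(✓)  00--0  001--(✓)  01--1(✓)  01-1-  011--(✓)  1--01  1-10-(✓)  11--1(✓)  111--(✓)
size-2^3 implicants → --10-  -1--1  -11--  0-1--
Unchecked terms (primes): --10-, -1--1, -11--, 0--10, 0-1--, 00--0, 01-1-, 1--01
Minterm coverage:
  m0 ⊆ 00--0 [E]
  m2 ⊆ 0--10,00--0
  m4 ⊆ --10-,0-1--,00--0
  m5 ⊆ --10-,0-1--
  m6 ⊆ 0--10,0-1--,00--0
  m7 ⊆ 0-1-- [E]
  m9 ⊆ -1--1 [E]
  m10 ⊆ 0--10,01-1-
  m11 ⊆ -1--1,01-1-
  m12 ⊆ --10-,-11--,0-1--
  m14 ⊆ -11--,0--10,0-1--,01-1-
  m15 ⊆ -1--1,-11--,0-1--,01-1-
  m17 ⊆ 1--01 [E]
  m20 ⊆ --10- [E]
  m21 ⊆ --10-,1--01
  m25 ⊆ -1--1,1--01
  m27 ⊆ -1--1 [E]
  m28 ⊆ --10-,-11--
  m29 ⊆ --10-,-1--1,-11--,1--01
  m30 ⊆ -11-- [E]
  m31 ⊆ -1--1,-11--
E = {--10-, -1--1, -11--, 0-1--, 00--0, 1--01}

NO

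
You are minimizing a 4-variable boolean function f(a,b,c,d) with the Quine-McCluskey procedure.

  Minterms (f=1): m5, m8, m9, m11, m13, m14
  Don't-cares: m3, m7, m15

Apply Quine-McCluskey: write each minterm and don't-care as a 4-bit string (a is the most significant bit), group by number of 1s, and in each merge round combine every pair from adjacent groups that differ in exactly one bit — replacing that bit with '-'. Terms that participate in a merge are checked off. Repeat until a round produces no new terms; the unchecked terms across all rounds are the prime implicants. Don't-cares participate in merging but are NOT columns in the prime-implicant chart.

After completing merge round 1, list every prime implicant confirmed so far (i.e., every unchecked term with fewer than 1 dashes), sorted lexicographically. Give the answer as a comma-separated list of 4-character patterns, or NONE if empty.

NONE

[col 0] 0011*, 0101*, 0111*, 1000*, 1001*, 1011*, 1101*, 1110*, 1111*
[col 1] -011*, -101*, -111*, 0-11*, 01-1*, 1-01*, 1-11*, 10-1*, 100-, 11-1*, 111-
[col 2] --11, -1-1, 1--1
Prime implicants: --11, -1-1, 1--1, 100-, 111-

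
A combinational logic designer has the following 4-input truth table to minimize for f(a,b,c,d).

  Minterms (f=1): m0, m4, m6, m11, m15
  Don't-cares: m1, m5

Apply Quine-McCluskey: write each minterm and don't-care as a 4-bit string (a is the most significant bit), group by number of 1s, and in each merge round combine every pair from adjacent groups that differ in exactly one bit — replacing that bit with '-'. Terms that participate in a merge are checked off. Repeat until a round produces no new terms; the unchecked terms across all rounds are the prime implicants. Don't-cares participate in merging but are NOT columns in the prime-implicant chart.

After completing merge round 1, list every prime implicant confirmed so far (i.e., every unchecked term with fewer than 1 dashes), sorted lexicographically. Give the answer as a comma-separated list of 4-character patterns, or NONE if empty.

NONE

size-2^0 implicants → 0000(✓)  0001(✓)  0100(✓)  0101(✓)  0110(✓)  1011(✓)  1111(✓)
size-2^1 implicants → 0-00(✓)  0-01(✓)  000-(✓)  01-0  010-(✓)  1-11
size-2^2 implicants → 0-0-
Unchecked terms (primes): 0-0-, 01-0, 1-11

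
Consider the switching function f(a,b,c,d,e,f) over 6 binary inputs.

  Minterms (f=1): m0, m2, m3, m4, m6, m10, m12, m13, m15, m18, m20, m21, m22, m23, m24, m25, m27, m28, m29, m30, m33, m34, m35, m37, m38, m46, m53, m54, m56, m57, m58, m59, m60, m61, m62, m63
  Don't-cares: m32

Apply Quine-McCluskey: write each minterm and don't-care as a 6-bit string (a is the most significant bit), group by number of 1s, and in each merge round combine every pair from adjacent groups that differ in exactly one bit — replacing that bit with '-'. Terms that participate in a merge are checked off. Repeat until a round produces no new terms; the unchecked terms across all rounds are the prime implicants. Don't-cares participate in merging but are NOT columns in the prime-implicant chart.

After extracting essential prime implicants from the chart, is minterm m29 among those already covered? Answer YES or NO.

[col 0] 000000*, 000010*, 000011*, 000100*, 000110*, 001010*, 001100*, 001101*, 001111*, 010010*, 010100*, 010101*, 010110*, 010111*, 011000*, 011001*, 011011*, 011100*, 011101*, 011110*, 100000*, 100001*, 100010*, 100011*, 100101*, 100110*, 101110*, 110101*, 110110*, 111000*, 111001*, 111010*, 111011*, 111100*, 111101*, 111110*, 111111*
[col 1] -00000*, -00010*, -00011*, -00110*, -10101*, -10110*, -11000*, -11001*, -11011*, -11100*, -11101*, -11110*, 0-0010*, 0-0100*, 0-0110*, 0-1100*, 0-1101*, 00-010, 00-100*, 000-00*, 000-10*, 0000-0*, 00001-*, 0001-0*, 0011-1, 00110-*, 01-100*, 01-101*, 01-110*, 010-10*, 0101-0*, 0101-1*, 01010-*, 01011-*, 011-00*, 011-01*, 0110-1*, 01100-*, 0111-0*, 01110-*, 1-0101, 1-0110*, 1-1110*, 10-110*, 100-01, 100-10*, 1000-0*, 1000-1*, 10000-*, 10001-*, 11-101*, 11-110*, 111-00*, 111-01*, 111-10*, 111-11*, 1110-0*, 1110-1*, 11100-*, 11101-*, 1111-0*, 1111-1*, 11110-*, 11111-*
[col 2] --0110, -00-10, -000-0, -0001-, -1-101, -1-110, -11-00*, -11-01*, -110-1, -1100-*, -111-0, -1110-*, 0--100, 0-0-10, 0-01-0, 0-110-, 000--0, 01-1-0, 01-10-, 0101--, 011-0-*, 1--110, 1000--, 111--0*, 111--1*, 111-0-*, 111-1-*, 1110--*, 1111--*
[col 3] -11-0-, 111---
Prime implicants: --0110, -00-10, -000-0, -0001-, -1-101, -1-110, -11-0-, -110-1, -111-0, 0--100, 0-0-10, 0-01-0, 0-110-, 00-010, 000--0, 0011-1, 01-1-0, 01-10-, 0101--, 1--110, 1-0101, 100-01, 1000--, 111---
PI chart (minterm → PIs covering it):
  0 | -000-0,000--0
  2 | -00-10,-000-0,-0001-,0-0-10,00-010,000--0
  3 | -0001-  (sole → essential)
  4 | 0--100,0-01-0,000--0
  6 | --0110,-00-10,0-0-10,0-01-0,000--0
  10 | 00-010  (sole → essential)
  12 | 0--100,0-110-
  13 | 0-110-,0011-1
  15 | 0011-1  (sole → essential)
  18 | 0-0-10  (sole → essential)
  20 | 0--100,0-01-0,01-1-0,01-10-,0101--
  21 | -1-101,01-10-,0101--
  22 | --0110,-1-110,0-0-10,0-01-0,01-1-0,0101--
  23 | 0101--  (sole → essential)
  24 | -11-0-  (sole → essential)
  25 | -11-0-,-110-1
  27 | -110-1  (sole → essential)
  28 | -11-0-,-111-0,0--100,0-110-,01-1-0,01-10-
  29 | -1-101,-11-0-,0-110-,01-10-
  30 | -1-110,-111-0,01-1-0
  33 | 100-01,1000--
  34 | -00-10,-000-0,-0001-,1000--
  35 | -0001-,1000--
  37 | 1-0101,100-01
  38 | --0110,-00-10,1--110
  46 | 1--110  (sole → essential)
  53 | -1-101,1-0101
  54 | --0110,-1-110,1--110
  56 | -11-0-,111---
  57 | -11-0-,-110-1,111---
  58 | 111---  (sole → essential)
  59 | -110-1,111---
  60 | -11-0-,-111-0,111---
  61 | -1-101,-11-0-,111---
  62 | -1-110,-111-0,1--110,111---
  63 | 111---  (sole → essential)
Essential prime implicants: -0001-, -11-0-, -110-1, 0-0-10, 00-010, 0011-1, 0101--, 1--110, 111---

YES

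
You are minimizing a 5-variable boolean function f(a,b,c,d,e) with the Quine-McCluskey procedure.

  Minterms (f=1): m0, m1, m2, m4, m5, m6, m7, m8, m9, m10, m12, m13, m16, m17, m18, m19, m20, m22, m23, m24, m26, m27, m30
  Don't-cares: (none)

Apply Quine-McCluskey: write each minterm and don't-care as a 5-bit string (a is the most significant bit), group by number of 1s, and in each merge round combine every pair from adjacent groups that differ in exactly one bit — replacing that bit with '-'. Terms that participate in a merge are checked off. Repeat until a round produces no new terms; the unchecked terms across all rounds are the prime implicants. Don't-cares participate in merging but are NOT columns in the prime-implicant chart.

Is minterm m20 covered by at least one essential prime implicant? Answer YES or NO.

YES

[col 0] 00000*, 00001*, 00010*, 00100*, 00101*, 00110*, 00111*, 01000*, 01001*, 01010*, 01100*, 01101*, 10000*, 10001*, 10010*, 10011*, 10100*, 10110*, 10111*, 11000*, 11010*, 11011*, 11110*
[col 1] -0000*, -0001*, -0010*, -0100*, -0110*, -0111*, -1000*, -1010*, 0-000*, 0-001*, 0-010*, 0-100*, 0-101*, 00-00*, 00-01*, 00-10*, 000-0*, 0000-*, 001-0*, 001-1*, 0010-*, 0011-*, 01-00*, 01-01*, 010-0*, 0100-*, 0110-*, 1-000*, 1-010*, 1-011*, 1-110*, 10-00*, 10-10*, 10-11*, 100-0*, 100-1*, 1000-*, 1001-*, 101-0*, 1011-*, 11-10*, 110-0*, 1101-*
[col 2] --000*, --010*, -0-00*, -0-10*, -00-0*, -000-, -01-0*, -011-, -10-0*, 0--00*, 0--01*, 0-0-0*, 0-00-*, 0-10-*, 00--0*, 00-0-*, 001--, 01-0-*, 1--10, 1-0-0*, 1-01-, 10--0*, 10-1-, 100--
[col 3] --0-0, -0--0, 0--0-
Prime implicants: --0-0, -0--0, -000-, -011-, 0--0-, 001--, 1--10, 1-01-, 10-1-, 100--
PI chart (minterm → PIs covering it):
  0 | --0-0,-0--0,-000-,0--0-
  1 | -000-,0--0-
  2 | --0-0,-0--0
  4 | -0--0,0--0-,001--
  5 | 0--0-,001--
  6 | -0--0,-011-,001--
  7 | -011-,001--
  8 | --0-0,0--0-
  9 | 0--0-  (sole → essential)
  10 | --0-0  (sole → essential)
  12 | 0--0-  (sole → essential)
  13 | 0--0-  (sole → essential)
  16 | --0-0,-0--0,-000-,100--
  17 | -000-,100--
  18 | --0-0,-0--0,1--10,1-01-,10-1-,100--
  19 | 1-01-,10-1-,100--
  20 | -0--0  (sole → essential)
  22 | -0--0,-011-,1--10,10-1-
  23 | -011-,10-1-
  24 | --0-0  (sole → essential)
  26 | --0-0,1--10,1-01-
  27 | 1-01-  (sole → essential)
  30 | 1--10  (sole → essential)
Essential prime implicants: --0-0, -0--0, 0--0-, 1--10, 1-01-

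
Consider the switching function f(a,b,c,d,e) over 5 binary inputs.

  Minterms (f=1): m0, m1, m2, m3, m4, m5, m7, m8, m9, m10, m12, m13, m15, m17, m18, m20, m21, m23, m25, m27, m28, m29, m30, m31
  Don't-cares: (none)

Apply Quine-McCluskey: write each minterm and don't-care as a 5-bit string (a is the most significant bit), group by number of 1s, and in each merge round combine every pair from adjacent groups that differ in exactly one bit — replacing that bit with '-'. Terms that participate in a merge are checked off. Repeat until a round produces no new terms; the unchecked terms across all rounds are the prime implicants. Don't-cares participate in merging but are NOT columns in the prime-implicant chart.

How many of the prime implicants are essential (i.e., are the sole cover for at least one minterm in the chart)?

7

Round 0: 00000✓ 00001✓ 00010✓ 00011✓ 00100✓ 00101✓ 00111✓ 01000✓ 01001✓ 01010✓ 01100✓ 01101✓ 01111✓ 10001✓ 10010✓ 10100✓ 10101✓ 10111✓ 11001✓ 11011✓ 11100✓ 11101✓ 11110✓ 11111✓
Round 1: -0001✓ -0010 -0100✓ -0101✓ -0111✓ -1001✓ -1100✓ -1101✓ -1111✓ 0-000✓ 0-001✓ 0-010✓ 0-100✓ 0-101✓ 0-111✓ 00-00✓ 00-01✓ 00-11✓ 000-0✓ 000-1✓ 0000-✓ 0001-✓ 001-1✓ 0010-✓ 01-00✓ 01-01✓ 010-0✓ 0100-✓ 011-1✓ 0110-✓ 1-001✓ 1-100✓ 1-101✓ 1-111✓ 10-01✓ 101-1✓ 1010-✓ 11-01✓ 11-11✓ 110-1✓ 111-0✓ 111-1✓ 1110-✓ 1111-✓
Round 2: --001✓ --100✓ --101✓ --111✓ -0-01✓ -01-1✓ -010-✓ -1-01✓ -11-1✓ -110-✓ 0--00✓ 0--01✓ 0-0-0 0-00-✓ 0-1-1✓ 0-10-✓ 00--1 00-0-✓ 000-- 01-0-✓ 1--01✓ 1-1-1✓ 1-10-✓ 11--1 111--
Round 3: ---01 --1-1 --10- 0--0-
PIs = {---01, --1-1, --10-, -0010, 0--0-, 0-0-0, 00--1, 000--, 11--1, 111--}
Coverage chart:
  m0: 0--0-,0-0-0,000--
  m1: ---01,0--0-,00--1,000--
  m2: -0010,0-0-0,000--
  m3: 00--1,000--
  m4: --10-,0--0-
  m5: ---01,--1-1,--10-,0--0-,00--1
  m7: --1-1,00--1
  m8: 0--0-,0-0-0
  m9: ---01,0--0-
  m10: 0-0-0 ←essential
  m12: --10-,0--0-
  m13: ---01,--1-1,--10-,0--0-
  m15: --1-1 ←essential
  m17: ---01 ←essential
  m18: -0010 ←essential
  m20: --10- ←essential
  m21: ---01,--1-1,--10-
  m23: --1-1 ←essential
  m25: ---01,11--1
  m27: 11--1 ←essential
  m28: --10-,111--
  m29: ---01,--1-1,--10-,11--1,111--
  m30: 111-- ←essential
  m31: --1-1,11--1,111--
Essential: ---01, --1-1, --10-, -0010, 0-0-0, 11--1, 111--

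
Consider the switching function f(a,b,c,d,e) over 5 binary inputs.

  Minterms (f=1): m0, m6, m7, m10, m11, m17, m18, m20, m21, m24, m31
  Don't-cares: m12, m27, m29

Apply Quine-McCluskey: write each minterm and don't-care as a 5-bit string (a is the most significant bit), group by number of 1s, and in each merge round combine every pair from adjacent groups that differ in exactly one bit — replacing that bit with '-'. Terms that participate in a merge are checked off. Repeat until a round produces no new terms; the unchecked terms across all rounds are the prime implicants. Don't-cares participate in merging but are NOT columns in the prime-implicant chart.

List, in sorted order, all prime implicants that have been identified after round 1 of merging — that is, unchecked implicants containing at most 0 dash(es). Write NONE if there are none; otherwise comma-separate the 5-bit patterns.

00000, 01100, 10010, 11000

[col 0] 00000, 00110*, 00111*, 01010*, 01011*, 01100, 10001*, 10010, 10100*, 10101*, 11000, 11011*, 11101*, 11111*
[col 1] -1011, 0011-, 0101-, 1-101, 10-01, 1010-, 11-11, 111-1
Prime implicants: -1011, 00000, 0011-, 0101-, 01100, 1-101, 10-01, 10010, 1010-, 11-11, 11000, 111-1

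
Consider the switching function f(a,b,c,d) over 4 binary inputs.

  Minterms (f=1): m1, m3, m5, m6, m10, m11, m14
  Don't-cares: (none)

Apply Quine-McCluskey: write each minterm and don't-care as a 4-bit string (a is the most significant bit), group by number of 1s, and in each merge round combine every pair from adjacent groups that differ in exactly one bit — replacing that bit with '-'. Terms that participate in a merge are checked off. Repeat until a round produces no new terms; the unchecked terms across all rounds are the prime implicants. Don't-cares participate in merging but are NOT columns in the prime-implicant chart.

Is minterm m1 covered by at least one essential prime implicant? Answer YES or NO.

YES

size-2^0 implicants → 0001(✓)  0011(✓)  0101(✓)  0110(✓)  1010(✓)  1011(✓)  1110(✓)
size-2^1 implicants → -011  -110  0-01  00-1  1-10  101-
Unchecked terms (primes): -011, -110, 0-01, 00-1, 1-10, 101-
Minterm coverage:
  m1 ⊆ 0-01,00-1
  m3 ⊆ -011,00-1
  m5 ⊆ 0-01 [E]
  m6 ⊆ -110 [E]
  m10 ⊆ 1-10,101-
  m11 ⊆ -011,101-
  m14 ⊆ -110,1-10
E = {-110, 0-01}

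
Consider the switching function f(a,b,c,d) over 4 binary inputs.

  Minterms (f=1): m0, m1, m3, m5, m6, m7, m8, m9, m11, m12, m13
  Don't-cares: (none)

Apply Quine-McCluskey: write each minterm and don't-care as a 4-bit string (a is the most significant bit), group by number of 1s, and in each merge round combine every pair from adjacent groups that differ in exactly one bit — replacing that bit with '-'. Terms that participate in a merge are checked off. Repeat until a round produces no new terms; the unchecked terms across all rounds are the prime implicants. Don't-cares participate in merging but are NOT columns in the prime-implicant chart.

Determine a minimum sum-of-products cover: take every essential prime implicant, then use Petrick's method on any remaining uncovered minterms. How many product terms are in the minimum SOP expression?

5

Round 0: 0000✓ 0001✓ 0011✓ 0101✓ 0110✓ 0111✓ 1000✓ 1001✓ 1011✓ 1100✓ 1101✓
Round 1: -000✓ -001✓ -011✓ -101✓ 0-01✓ 0-11✓ 00-1✓ 000-✓ 01-1✓ 011- 1-00✓ 1-01✓ 10-1✓ 100-✓ 110-✓
Round 2: --01 -0-1 -00- 0--1 1-0-
PIs = {--01, -0-1, -00-, 0--1, 011-, 1-0-}
Coverage chart:
  m0: -00- ←essential
  m1: --01,-0-1,-00-,0--1
  m3: -0-1,0--1
  m5: --01,0--1
  m6: 011- ←essential
  m7: 0--1,011-
  m8: -00-,1-0-
  m9: --01,-0-1,-00-,1-0-
  m11: -0-1 ←essential
  m12: 1-0- ←essential
  m13: --01,1-0-
Essential: -0-1, -00-, 011-, 1-0-
Petrick residual → --01
Min cover (5 terms): c'd + b'd + b'c' + a'bc + ac'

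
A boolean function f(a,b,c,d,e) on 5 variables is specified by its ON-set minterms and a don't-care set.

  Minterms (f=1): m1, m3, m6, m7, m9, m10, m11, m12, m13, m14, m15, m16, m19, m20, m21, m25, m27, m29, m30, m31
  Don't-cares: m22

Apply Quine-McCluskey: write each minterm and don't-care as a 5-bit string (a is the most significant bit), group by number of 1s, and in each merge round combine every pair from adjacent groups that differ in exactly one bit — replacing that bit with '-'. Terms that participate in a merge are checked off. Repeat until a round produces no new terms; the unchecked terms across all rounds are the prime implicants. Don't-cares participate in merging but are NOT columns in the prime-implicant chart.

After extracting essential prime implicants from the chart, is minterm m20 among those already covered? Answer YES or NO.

[col 0] 00001*, 00011*, 00110*, 00111*, 01001*, 01010*, 01011*, 01100*, 01101*, 01110*, 01111*, 10000*, 10011*, 10100*, 10101*, 10110*, 11001*, 11011*, 11101*, 11110*, 11111*
[col 1] -0011*, -0110*, -1001*, -1011*, -1101*, -1110*, -1111*, 0-001*, 0-011*, 0-110*, 0-111*, 00-11*, 000-1*, 0011-*, 01-01*, 01-10*, 01-11*, 010-1*, 0101-*, 011-0*, 011-1*, 0110-*, 0111-*, 1-011*, 1-101, 1-110*, 10-00, 101-0, 1010-, 11-01*, 11-11*, 110-1*, 111-1*, 1111-*
[col 2] --011, --110, -1-01*, -1-11*, -10-1*, -11-1*, -111-, 0--11, 0-0-1, 0-11-, 01--1*, 01-1-, 011--, 11--1*
[col 3] -1--1
Prime implicants: --011, --110, -1--1, -111-, 0--11, 0-0-1, 0-11-, 01-1-, 011--, 1-101, 10-00, 101-0, 1010-
PI chart (minterm → PIs covering it):
  1 | 0-0-1  (sole → essential)
  3 | --011,0--11,0-0-1
  6 | --110,0-11-
  7 | 0--11,0-11-
  9 | -1--1,0-0-1
  10 | 01-1-  (sole → essential)
  11 | --011,-1--1,0--11,0-0-1,01-1-
  12 | 011--  (sole → essential)
  13 | -1--1,011--
  14 | --110,-111-,0-11-,01-1-,011--
  15 | -1--1,-111-,0--11,0-11-,01-1-,011--
  16 | 10-00  (sole → essential)
  19 | --011  (sole → essential)
  20 | 10-00,101-0,1010-
  21 | 1-101,1010-
  25 | -1--1  (sole → essential)
  27 | --011,-1--1
  29 | -1--1,1-101
  30 | --110,-111-
  31 | -1--1,-111-
Essential prime implicants: --011, -1--1, 0-0-1, 01-1-, 011--, 10-00

YES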